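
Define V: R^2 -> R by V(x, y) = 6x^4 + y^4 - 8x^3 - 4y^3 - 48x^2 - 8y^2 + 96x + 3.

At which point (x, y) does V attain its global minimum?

(-2, 4)

V(x,y) separates as P(x) + Q(y) + 3, so its minimum is min P + min Q + 3.
P'(x) = 24(x - 2)(x - 1)(x + 2) vanishes at x ∈ {-2, 1, 2}; Q'(y) = 4y(y - 4)(y + 1) vanishes at y ∈ {-1, 0, 4}.
Local minima of P (where P''>0): P(-2)=-224, P(2)=32. Local minima of Q: Q(-1)=-3, Q(4)=-128.
So the global minimum of V is P(-2) + Q(4) + 3 = -224 − 128 + 3 = -349, attained at (-2, 4).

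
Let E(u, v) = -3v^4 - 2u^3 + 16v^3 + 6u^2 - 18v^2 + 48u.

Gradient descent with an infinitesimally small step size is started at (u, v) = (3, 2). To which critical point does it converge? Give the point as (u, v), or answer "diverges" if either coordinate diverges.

E is separable, so gradient descent decouples: u follows -∂E/∂u, v follows -∂E/∂v.
∂E/∂u = -6(u - 4)(u + 2); at u=3 this is 30, so u decreases.
∂E/∂v = -12v(v - 3)(v - 1); at v=2 this is 24, so v decreases.
u converges to its nearest critical value -2 (a local min of the u-part); v converges to 1. The iterate converges to (-2, 1).

(-2, 1)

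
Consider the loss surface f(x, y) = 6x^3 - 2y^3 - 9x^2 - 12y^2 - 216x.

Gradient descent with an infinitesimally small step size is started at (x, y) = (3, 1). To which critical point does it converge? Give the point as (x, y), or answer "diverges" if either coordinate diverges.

f is separable, so gradient descent decouples: x follows -∂f/∂x, y follows -∂f/∂y.
∂f/∂x = 18(x - 4)(x + 3); at x=3 this is -108, so x increases.
∂f/∂y = -6y(y + 4); at y=1 this is -30, so y increases.
The y-coordinate has no critical point in that direction and runs off to infinity.

diverges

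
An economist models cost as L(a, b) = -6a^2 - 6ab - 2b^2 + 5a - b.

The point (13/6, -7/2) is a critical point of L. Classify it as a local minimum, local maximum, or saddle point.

The Hessian of L is constant: H = [[-12, -6], [-6, -4]].
det(H) = (-12)·(-4) − (-6)² = 12.
det(H) > 0 and tr(H) = -16 < 0, so H is negative definite and the point is a local maximum.

local maximum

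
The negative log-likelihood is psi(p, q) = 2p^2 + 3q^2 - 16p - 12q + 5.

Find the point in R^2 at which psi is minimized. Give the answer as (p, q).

(4, 2)

psi(p,q) separates as A(p) + B(q) + 5, so its minimum is min A + min B + 5.
A'(p) = 4p - 16 vanishes at p ∈ {4}; B'(q) = 6q - 12 vanishes at q ∈ {2}.
Local minima of A (where A''>0): A(4)=-32. Local minima of B: B(2)=-12.
So the global minimum of psi is A(4) + B(2) + 5 = -32 − 12 + 5 = -39, attained at (4, 2).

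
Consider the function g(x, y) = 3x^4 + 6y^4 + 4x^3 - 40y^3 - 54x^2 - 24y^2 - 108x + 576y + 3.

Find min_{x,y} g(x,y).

-1288

g(x,y) separates as P(x) + Q(y) + 3, so its minimum is min P + min Q + 3.
P'(x) = 12(x - 3)(x + 1)(x + 3) vanishes at x ∈ {-3, -1, 3}; Q'(y) = 24(y - 4)(y - 3)(y + 2) vanishes at y ∈ {-2, 3, 4}.
Local minima of P (where P''>0): P(-3)=-27, P(3)=-459. Local minima of Q: Q(-2)=-832, Q(4)=896.
So the global minimum of g is P(3) + Q(-2) + 3 = -459 − 832 + 3 = -1288, attained at (3, -2).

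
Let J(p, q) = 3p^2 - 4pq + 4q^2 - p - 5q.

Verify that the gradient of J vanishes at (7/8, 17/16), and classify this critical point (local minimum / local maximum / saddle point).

local minimum

∇J = (6p - 4q - 1, -4p + 8q - 5); substituting (7/8, 17/16) gives ∇J = (0, 0), so (7/8, 17/16) is indeed a critical point.
The Hessian of J is constant: H = [[6, -4], [-4, 8]].
det(H) = 6·8 − (-4)² = 32.
det(H) > 0 and tr(H) = 14 > 0, so H is positive definite and the point is a local minimum.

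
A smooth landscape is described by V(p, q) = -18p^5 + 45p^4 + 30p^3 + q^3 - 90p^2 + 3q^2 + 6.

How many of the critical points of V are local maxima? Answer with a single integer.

V separates as a function of p plus a function of q, so ∇V=0 decouples.
∂V/∂p = -90p(p - 2)(p - 1)(p + 1) = 0 at p ∈ {-1, 0, 1, 2}; ∂V/∂q = 3q(q + 2) = 0 at q ∈ {-2, 0}.
The Hessian is diagonal: diag(V_pp, V_qq). Second derivatives: V_pp(-1)=540, V_pp(0)=-180, V_pp(1)=180, V_pp(2)=-540; V_qq(-2)=-6, V_qq(0)=6.
Local maxima occur where both diagonal entries negative: (0, -2), (2, -2). Count: 2.

2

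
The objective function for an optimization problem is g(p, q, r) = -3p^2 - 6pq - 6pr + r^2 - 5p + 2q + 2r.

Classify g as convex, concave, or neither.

g is quadratic, so its Hessian is the constant matrix H = [[-6, -6, -6], [-6, 0, 0], [-6, 0, 2]].
Leading principal minors: -6, -36, -72.
Neither pattern holds ⇒ H is indefinite ⇒ neither convex nor concave.

neither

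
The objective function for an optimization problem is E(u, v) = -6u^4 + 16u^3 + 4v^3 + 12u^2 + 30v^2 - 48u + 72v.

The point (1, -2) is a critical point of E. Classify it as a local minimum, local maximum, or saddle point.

local minimum

The mixed partial ∂²E/∂u∂v is 0, so the Hessian at any point is diag(E_uu, E_vv) = diag(24(-3u^2 + 4u + 1), 12(2v + 5)).
At (1, -2): H = diag(48, 12).
Both eigenvalues are positive, so H is positive definite: a local minimum.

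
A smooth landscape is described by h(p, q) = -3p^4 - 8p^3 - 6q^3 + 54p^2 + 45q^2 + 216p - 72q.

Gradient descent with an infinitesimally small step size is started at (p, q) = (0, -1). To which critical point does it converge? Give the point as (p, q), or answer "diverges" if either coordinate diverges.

(-2, 1)

h is separable, so gradient descent decouples: p follows -∂h/∂p, q follows -∂h/∂q.
∂h/∂p = -12(p - 3)(p + 2)(p + 3); at p=0 this is 216, so p decreases.
∂h/∂q = -18(q - 4)(q - 1); at q=-1 this is -180, so q increases.
p converges to its nearest critical value -2 (a local min of the p-part); q converges to 1. The iterate converges to (-2, 1).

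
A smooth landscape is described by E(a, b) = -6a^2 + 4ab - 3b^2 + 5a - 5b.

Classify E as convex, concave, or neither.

E is quadratic, so its Hessian is the constant matrix H = [[-12, 4], [4, -6]].
det(H) = 56, tr(H) = -18.
det(H) > 0 and tr(H) < 0, so H is negative definite everywhere: concave.

concave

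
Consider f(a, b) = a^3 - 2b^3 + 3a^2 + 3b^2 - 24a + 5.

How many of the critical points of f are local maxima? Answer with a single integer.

1

f separates as a function of a plus a function of b, so ∇f=0 decouples.
∂f/∂a = 3(a - 2)(a + 4) = 0 at a ∈ {-4, 2}; ∂f/∂b = -6b(b - 1) = 0 at b ∈ {0, 1}.
The Hessian is diagonal: diag(f_aa, f_bb). Second derivatives: f_aa(-4)=-18, f_aa(2)=18; f_bb(0)=6, f_bb(1)=-6.
Local maxima occur where both diagonal entries negative: (-4, 1). Count: 1.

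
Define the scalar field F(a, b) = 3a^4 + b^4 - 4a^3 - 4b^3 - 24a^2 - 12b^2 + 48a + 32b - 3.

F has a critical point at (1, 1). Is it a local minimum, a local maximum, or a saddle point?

The mixed partial ∂²F/∂a∂b is 0, so the Hessian at any point is diag(F_aa, F_bb) = diag(12(3a^2 - 2a - 4), 12(b^2 - 2b - 2)).
At (1, 1): H = diag(-36, -36).
Both eigenvalues are negative, so H is negative definite: a local maximum.

local maximum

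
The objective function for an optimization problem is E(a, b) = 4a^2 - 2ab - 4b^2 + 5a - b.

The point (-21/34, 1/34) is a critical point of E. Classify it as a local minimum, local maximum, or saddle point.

The Hessian of E is constant: H = [[8, -2], [-2, -8]].
det(H) = 8·(-8) − (-2)² = -68.
Since det(H) < 0, H is indefinite and the critical point is a saddle point.

saddle point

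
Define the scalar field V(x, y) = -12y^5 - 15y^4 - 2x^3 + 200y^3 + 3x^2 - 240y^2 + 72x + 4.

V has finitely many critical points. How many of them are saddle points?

4

V separates as a function of x plus a function of y, so ∇V=0 decouples.
∂V/∂x = -6(x - 4)(x + 3) = 0 at x ∈ {-3, 4}; ∂V/∂y = -60y(y - 2)(y - 1)(y + 4) = 0 at y ∈ {-4, 0, 1, 2}.
The Hessian is diagonal: diag(V_xx, V_yy). Second derivatives: V_xx(-3)=42, V_xx(4)=-42; V_yy(-4)=7200, V_yy(0)=-480, V_yy(1)=300, V_yy(2)=-720.
Saddle points occur where the two diagonal entries have opposite signs: (-3, 0), (-3, 2), (4, -4), (4, 1). Count: 4.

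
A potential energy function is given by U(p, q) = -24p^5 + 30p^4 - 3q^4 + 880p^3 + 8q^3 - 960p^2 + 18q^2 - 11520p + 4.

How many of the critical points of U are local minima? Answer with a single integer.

2

U separates as a function of p plus a function of q, so ∇U=0 decouples.
∂U/∂p = -120(p - 4)(p - 3)(p + 2)(p + 4) = 0 at p ∈ {-4, -2, 3, 4}; ∂U/∂q = -12q(q - 3)(q + 1) = 0 at q ∈ {-1, 0, 3}.
The Hessian is diagonal: diag(U_pp, U_qq). Second derivatives: U_pp(-4)=13440, U_pp(-2)=-7200, U_pp(3)=4200, U_pp(4)=-5760; U_qq(-1)=-48, U_qq(0)=36, U_qq(3)=-144.
Local minima occur where both diagonal entries positive: (-4, 0), (3, 0). Count: 2.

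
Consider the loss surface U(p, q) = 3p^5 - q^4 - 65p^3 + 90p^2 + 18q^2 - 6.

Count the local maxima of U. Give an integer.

4

U separates as a function of p plus a function of q, so ∇U=0 decouples.
∂U/∂p = 15p(p - 3)(p - 1)(p + 4) = 0 at p ∈ {-4, 0, 1, 3}; ∂U/∂q = -4q(q - 3)(q + 3) = 0 at q ∈ {-3, 0, 3}.
The Hessian is diagonal: diag(U_pp, U_qq). Second derivatives: U_pp(-4)=-2100, U_pp(0)=180, U_pp(1)=-150, U_pp(3)=630; U_qq(-3)=-72, U_qq(0)=36, U_qq(3)=-72.
Local maxima occur where both diagonal entries negative: (-4, -3), (-4, 3), (1, -3), (1, 3). Count: 4.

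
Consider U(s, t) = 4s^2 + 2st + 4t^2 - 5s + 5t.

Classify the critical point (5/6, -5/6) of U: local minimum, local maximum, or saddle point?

local minimum

The Hessian of U is constant: H = [[8, 2], [2, 8]].
det(H) = 8·8 − 2² = 60.
det(H) > 0 and tr(H) = 16 > 0, so H is positive definite and the point is a local minimum.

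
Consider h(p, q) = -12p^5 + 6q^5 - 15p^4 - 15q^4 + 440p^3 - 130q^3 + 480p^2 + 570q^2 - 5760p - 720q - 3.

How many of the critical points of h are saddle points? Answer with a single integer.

8

h separates as a function of p plus a function of q, so ∇h=0 decouples.
∂h/∂p = -60(p - 4)(p - 2)(p + 3)(p + 4) = 0 at p ∈ {-4, -3, 2, 4}; ∂h/∂q = 30(q - 3)(q - 2)(q - 1)(q + 4) = 0 at q ∈ {-4, 1, 2, 3}.
The Hessian is diagonal: diag(h_pp, h_qq). Second derivatives: h_pp(-4)=2880, h_pp(-3)=-2100, h_pp(2)=3600, h_pp(4)=-6720; h_qq(-4)=-6300, h_qq(1)=300, h_qq(2)=-180, h_qq(3)=420.
Saddle points occur where the two diagonal entries have opposite signs: (-4, -4), (-4, 2), (-3, 1), (-3, 3), (2, -4), (2, 2), (4, 1), (4, 3). Count: 8.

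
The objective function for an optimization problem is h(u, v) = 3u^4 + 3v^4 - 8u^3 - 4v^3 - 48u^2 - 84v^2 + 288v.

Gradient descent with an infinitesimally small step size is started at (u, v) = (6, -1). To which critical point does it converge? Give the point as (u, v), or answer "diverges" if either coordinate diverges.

(4, -4)

h is separable, so gradient descent decouples: u follows -∂h/∂u, v follows -∂h/∂v.
∂h/∂u = 12u(u - 4)(u + 2); at u=6 this is 1152, so u decreases.
∂h/∂v = 12(v - 3)(v - 2)(v + 4); at v=-1 this is 432, so v decreases.
u converges to its nearest critical value 4 (a local min of the u-part); v converges to -4. The iterate converges to (4, -4).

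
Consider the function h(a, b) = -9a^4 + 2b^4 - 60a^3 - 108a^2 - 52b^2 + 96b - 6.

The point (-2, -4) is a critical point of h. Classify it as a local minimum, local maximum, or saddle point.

The mixed partial ∂²h/∂a∂b is 0, so the Hessian at any point is diag(h_aa, h_bb) = diag(-36(3a^2 + 10a + 6), 8(3b^2 - 13)).
At (-2, -4): H = diag(72, 280).
Both eigenvalues are positive, so H is positive definite: a local minimum.

local minimum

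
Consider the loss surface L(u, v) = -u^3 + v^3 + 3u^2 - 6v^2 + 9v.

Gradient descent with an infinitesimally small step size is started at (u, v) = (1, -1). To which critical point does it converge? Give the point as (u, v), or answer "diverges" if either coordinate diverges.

diverges

L is separable, so gradient descent decouples: u follows -∂L/∂u, v follows -∂L/∂v.
∂L/∂u = -3u(u - 2); at u=1 this is 3, so u decreases.
∂L/∂v = 3(v - 3)(v - 1); at v=-1 this is 24, so v decreases.
The v-coordinate has no critical point in that direction and runs off to infinity.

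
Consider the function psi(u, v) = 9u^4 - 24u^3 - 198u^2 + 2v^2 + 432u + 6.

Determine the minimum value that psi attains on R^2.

psi(u,v) separates as P(u) + Q(v) + 6, so its minimum is min P + min Q + 6.
P'(u) = 36(u - 4)(u - 1)(u + 3) vanishes at u ∈ {-3, 1, 4}; Q'(v) = 4v vanishes at v ∈ {0}.
Local minima of P (where P''>0): P(-3)=-1701, P(4)=-672. Local minima of Q: Q(0)=0.
So the global minimum of psi is P(-3) + Q(0) + 6 = -1701 + 0 + 6 = -1695, attained at (-3, 0).

-1695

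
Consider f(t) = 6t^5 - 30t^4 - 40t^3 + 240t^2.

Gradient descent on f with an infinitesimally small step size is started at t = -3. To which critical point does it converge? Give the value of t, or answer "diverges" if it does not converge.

f'(t) = 30t(t - 4)(t - 2)(t + 2), so f'(-3) = 3150.
Gradient descent moves in the -f' direction, i.e. t is decreasing.
There is no critical point below t=-3, and f' keeps the same sign, so the iterate runs off to −∞.

diverges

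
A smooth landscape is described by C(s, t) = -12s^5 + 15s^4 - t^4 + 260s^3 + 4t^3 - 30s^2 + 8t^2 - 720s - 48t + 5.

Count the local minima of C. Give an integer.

2

C separates as a function of s plus a function of t, so ∇C=0 decouples.
∂C/∂s = -60(s - 4)(s - 1)(s + 1)(s + 3) = 0 at s ∈ {-3, -1, 1, 4}; ∂C/∂t = -4(t - 3)(t - 2)(t + 2) = 0 at t ∈ {-2, 2, 3}.
The Hessian is diagonal: diag(C_ss, C_tt). Second derivatives: C_ss(-3)=3360, C_ss(-1)=-1200, C_ss(1)=1440, C_ss(4)=-6300; C_tt(-2)=-80, C_tt(2)=16, C_tt(3)=-20.
Local minima occur where both diagonal entries positive: (-3, 2), (1, 2). Count: 2.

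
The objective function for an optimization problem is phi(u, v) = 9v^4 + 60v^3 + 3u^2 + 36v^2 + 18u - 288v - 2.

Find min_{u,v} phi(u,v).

phi(u,v) separates as P(u) + Q(v) − 2, so its minimum is min P + min Q − 2.
P'(u) = 6u + 18 vanishes at u ∈ {-3}; Q'(v) = 36(v - 1)(v + 2)(v + 4) vanishes at v ∈ {-4, -2, 1}.
Local minima of P (where P''>0): P(-3)=-27. Local minima of Q: Q(-4)=192, Q(1)=-183.
So the global minimum of phi is P(-3) + Q(1) − 2 = -27 − 183 − 2 = -212, attained at (-3, 1).

-212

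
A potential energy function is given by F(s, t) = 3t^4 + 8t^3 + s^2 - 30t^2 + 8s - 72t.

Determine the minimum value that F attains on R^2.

-168

F(s,t) separates as P(s) + Q(t), so its minimum is min P + min Q.
P'(s) = 2s + 8 vanishes at s ∈ {-4}; Q'(t) = 12(t - 2)(t + 1)(t + 3) vanishes at t ∈ {-3, -1, 2}.
Local minima of P (where P''>0): P(-4)=-16. Local minima of Q: Q(-3)=-27, Q(2)=-152.
So the global minimum of F is P(-4) + Q(2) = -16 − 152 = -168, attained at (-4, 2).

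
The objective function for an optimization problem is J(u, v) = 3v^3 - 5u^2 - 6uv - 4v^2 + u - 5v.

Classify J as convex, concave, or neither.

The term 3v^3 is cubic, so the Hessian is not constant.
∂²J/∂v² = 18v - 8, which takes both signs as v varies (negative for sufficiently negative v). A diagonal entry of the Hessian changing sign means the Hessian is neither positive- nor negative-semidefinite on all of R^2.

neither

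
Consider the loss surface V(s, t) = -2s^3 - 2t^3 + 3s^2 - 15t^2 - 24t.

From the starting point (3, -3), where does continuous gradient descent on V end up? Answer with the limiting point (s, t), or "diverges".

V is separable, so gradient descent decouples: s follows -∂V/∂s, t follows -∂V/∂t.
∂V/∂s = -6s(s - 1); at s=3 this is -36, so s increases.
∂V/∂t = -6(t + 1)(t + 4); at t=-3 this is 12, so t decreases.
The s-coordinate has no critical point in that direction and runs off to infinity.

diverges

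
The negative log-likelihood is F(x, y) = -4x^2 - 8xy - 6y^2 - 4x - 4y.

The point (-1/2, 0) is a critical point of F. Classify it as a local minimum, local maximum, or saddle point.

local maximum

The Hessian of F is constant: H = [[-8, -8], [-8, -12]].
det(H) = (-8)·(-12) − (-8)² = 32.
det(H) > 0 and tr(H) = -20 < 0, so H is negative definite and the point is a local maximum.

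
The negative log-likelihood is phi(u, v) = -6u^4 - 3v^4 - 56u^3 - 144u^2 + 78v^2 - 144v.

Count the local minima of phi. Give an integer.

1

phi separates as a function of u plus a function of v, so ∇phi=0 decouples.
∂phi/∂u = -24u(u + 3)(u + 4) = 0 at u ∈ {-4, -3, 0}; ∂phi/∂v = -12(v - 3)(v - 1)(v + 4) = 0 at v ∈ {-4, 1, 3}.
The Hessian is diagonal: diag(phi_uu, phi_vv). Second derivatives: phi_uu(-4)=-96, phi_uu(-3)=72, phi_uu(0)=-288; phi_vv(-4)=-420, phi_vv(1)=120, phi_vv(3)=-168.
Local minima occur where both diagonal entries positive: (-3, 1). Count: 1.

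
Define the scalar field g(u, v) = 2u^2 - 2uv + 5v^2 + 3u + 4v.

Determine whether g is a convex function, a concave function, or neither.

convex

g is quadratic, so its Hessian is the constant matrix H = [[4, -2], [-2, 10]].
det(H) = 36, tr(H) = 14.
det(H) > 0 and tr(H) > 0, so H is positive definite everywhere: convex.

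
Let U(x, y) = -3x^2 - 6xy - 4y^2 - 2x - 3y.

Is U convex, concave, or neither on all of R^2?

concave

U is quadratic, so its Hessian is the constant matrix H = [[-6, -6], [-6, -8]].
det(H) = 12, tr(H) = -14.
det(H) > 0 and tr(H) < 0, so H is negative definite everywhere: concave.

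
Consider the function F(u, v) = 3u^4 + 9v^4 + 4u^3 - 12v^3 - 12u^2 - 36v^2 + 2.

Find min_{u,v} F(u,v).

F(u,v) separates as P(u) + Q(v) + 2, so its minimum is min P + min Q + 2.
P'(u) = 12u(u - 1)(u + 2) vanishes at u ∈ {-2, 0, 1}; Q'(v) = 36v(v - 2)(v + 1) vanishes at v ∈ {-1, 0, 2}.
Local minima of P (where P''>0): P(-2)=-32, P(1)=-5. Local minima of Q: Q(-1)=-15, Q(2)=-96.
So the global minimum of F is P(-2) + Q(2) + 2 = -32 − 96 + 2 = -126, attained at (-2, 2).

-126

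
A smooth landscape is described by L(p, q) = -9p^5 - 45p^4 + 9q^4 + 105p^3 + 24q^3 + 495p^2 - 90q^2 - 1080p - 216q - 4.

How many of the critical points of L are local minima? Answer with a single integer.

L separates as a function of p plus a function of q, so ∇L=0 decouples.
∂L/∂p = -45(p - 2)(p - 1)(p + 3)(p + 4) = 0 at p ∈ {-4, -3, 1, 2}; ∂L/∂q = 36(q - 2)(q + 1)(q + 3) = 0 at q ∈ {-3, -1, 2}.
The Hessian is diagonal: diag(L_pp, L_qq). Second derivatives: L_pp(-4)=1350, L_pp(-3)=-900, L_pp(1)=900, L_pp(2)=-1350; L_qq(-3)=360, L_qq(-1)=-216, L_qq(2)=540.
Local minima occur where both diagonal entries positive: (-4, -3), (-4, 2), (1, -3), (1, 2). Count: 4.

4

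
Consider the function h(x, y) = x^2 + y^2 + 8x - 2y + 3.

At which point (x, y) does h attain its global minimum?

h(x,y) separates as P(x) + Q(y) + 3, so its minimum is min P + min Q + 3.
P'(x) = 2x + 8 vanishes at x ∈ {-4}; Q'(y) = 2y - 2 vanishes at y ∈ {1}.
Local minima of P (where P''>0): P(-4)=-16. Local minima of Q: Q(1)=-1.
So the global minimum of h is P(-4) + Q(1) + 3 = -16 − 1 + 3 = -14, attained at (-4, 1).

(-4, 1)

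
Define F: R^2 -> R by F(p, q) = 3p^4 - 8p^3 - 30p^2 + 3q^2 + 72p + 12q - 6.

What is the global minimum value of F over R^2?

-170

F(p,q) separates as A(p) + B(q) − 6, so its minimum is min A + min B − 6.
A'(p) = 12(p - 3)(p - 1)(p + 2) vanishes at p ∈ {-2, 1, 3}; B'(q) = 6q + 12 vanishes at q ∈ {-2}.
Local minima of A (where A''>0): A(-2)=-152, A(3)=-27. Local minima of B: B(-2)=-12.
So the global minimum of F is A(-2) + B(-2) − 6 = -152 − 12 − 6 = -170, attained at (-2, -2).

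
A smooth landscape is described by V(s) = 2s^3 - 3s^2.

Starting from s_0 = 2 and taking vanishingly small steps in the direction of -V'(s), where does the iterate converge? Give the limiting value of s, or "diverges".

V'(s) = 6s(s - 1), so V'(2) = 12.
Gradient descent moves in the -V' direction, i.e. s is decreasing.
The nearest critical point in that direction is s = 1, where V'' = 6 > 0 (a local minimum). The iterate converges there.

1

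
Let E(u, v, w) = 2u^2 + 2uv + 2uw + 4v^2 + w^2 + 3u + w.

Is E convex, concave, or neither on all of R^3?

convex

E is quadratic, so its Hessian is the constant matrix H = [[4, 2, 2], [2, 8, 0], [2, 0, 2]].
Leading principal minors: 4, 28, 24.
All positive ⇒ H ≻ 0 ⇒ convex.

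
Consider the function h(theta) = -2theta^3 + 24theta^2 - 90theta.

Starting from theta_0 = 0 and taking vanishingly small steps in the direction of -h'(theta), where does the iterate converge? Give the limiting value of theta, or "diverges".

h'(theta) = -6(theta - 5)(theta - 3), so h'(0) = -90.
Gradient descent moves in the -h' direction, i.e. theta is increasing.
The nearest critical point in that direction is theta = 3, where h'' = 12 > 0 (a local minimum). The iterate converges there.

3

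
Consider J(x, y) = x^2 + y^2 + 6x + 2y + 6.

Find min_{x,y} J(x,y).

-4

J(x,y) separates as P(x) + Q(y) + 6, so its minimum is min P + min Q + 6.
P'(x) = 2x + 6 vanishes at x ∈ {-3}; Q'(y) = 2y + 2 vanishes at y ∈ {-1}.
Local minima of P (where P''>0): P(-3)=-9. Local minima of Q: Q(-1)=-1.
So the global minimum of J is P(-3) + Q(-1) + 6 = -9 − 1 + 6 = -4, attained at (-3, -1).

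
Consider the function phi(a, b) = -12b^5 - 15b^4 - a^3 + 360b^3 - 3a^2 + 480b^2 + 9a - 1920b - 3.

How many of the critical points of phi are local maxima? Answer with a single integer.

phi separates as a function of a plus a function of b, so ∇phi=0 decouples.
∂phi/∂a = -3(a - 1)(a + 3) = 0 at a ∈ {-3, 1}; ∂phi/∂b = -60(b - 4)(b - 1)(b + 2)(b + 4) = 0 at b ∈ {-4, -2, 1, 4}.
The Hessian is diagonal: diag(phi_aa, phi_bb). Second derivatives: phi_aa(-3)=12, phi_aa(1)=-12; phi_bb(-4)=4800, phi_bb(-2)=-2160, phi_bb(1)=2700, phi_bb(4)=-8640.
Local maxima occur where both diagonal entries negative: (1, -2), (1, 4). Count: 2.

2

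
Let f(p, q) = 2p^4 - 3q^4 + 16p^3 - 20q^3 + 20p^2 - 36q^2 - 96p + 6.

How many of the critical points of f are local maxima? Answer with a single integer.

2

f separates as a function of p plus a function of q, so ∇f=0 decouples.
∂f/∂p = 8(p - 1)(p + 3)(p + 4) = 0 at p ∈ {-4, -3, 1}; ∂f/∂q = -12q(q + 2)(q + 3) = 0 at q ∈ {-3, -2, 0}.
The Hessian is diagonal: diag(f_pp, f_qq). Second derivatives: f_pp(-4)=40, f_pp(-3)=-32, f_pp(1)=160; f_qq(-3)=-36, f_qq(-2)=24, f_qq(0)=-72.
Local maxima occur where both diagonal entries negative: (-3, -3), (-3, 0). Count: 2.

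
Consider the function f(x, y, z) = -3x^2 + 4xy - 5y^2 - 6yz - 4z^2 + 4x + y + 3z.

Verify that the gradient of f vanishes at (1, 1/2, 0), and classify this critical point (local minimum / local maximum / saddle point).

∇f = (-6x + 4y + 4, 4x - 10y - 6z + 1, -6y - 8z + 3); substituting (1, 1/2, 0) gives ∇f = (0, 0, 0), so (1, 1/2, 0) is indeed a critical point.
The Hessian is constant: H = [[-6, 4, 0], [4, -10, -6], [0, -6, -8]].
Leading principal minors: Δ₁ = -6, Δ₂ = 44, Δ₃ = -136.
The minors alternate sign starting negative (−, +, −), so H is negative definite: a local maximum.

local maximum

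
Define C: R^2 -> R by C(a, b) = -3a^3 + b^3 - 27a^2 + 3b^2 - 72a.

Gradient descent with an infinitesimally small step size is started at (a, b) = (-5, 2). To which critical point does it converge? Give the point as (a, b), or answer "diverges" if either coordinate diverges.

(-4, 0)

C is separable, so gradient descent decouples: a follows -∂C/∂a, b follows -∂C/∂b.
∂C/∂a = -9(a + 2)(a + 4); at a=-5 this is -27, so a increases.
∂C/∂b = 3b(b + 2); at b=2 this is 24, so b decreases.
a converges to its nearest critical value -4 (a local min of the a-part); b converges to 0. The iterate converges to (-4, 0).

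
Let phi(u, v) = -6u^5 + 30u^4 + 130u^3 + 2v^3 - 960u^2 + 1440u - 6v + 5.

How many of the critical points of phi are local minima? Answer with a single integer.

2

phi separates as a function of u plus a function of v, so ∇phi=0 decouples.
∂phi/∂u = -30(u - 4)(u - 3)(u - 1)(u + 4) = 0 at u ∈ {-4, 1, 3, 4}; ∂phi/∂v = 6(v - 1)(v + 1) = 0 at v ∈ {-1, 1}.
The Hessian is diagonal: diag(phi_uu, phi_vv). Second derivatives: phi_uu(-4)=8400, phi_uu(1)=-900, phi_uu(3)=420, phi_uu(4)=-720; phi_vv(-1)=-12, phi_vv(1)=12.
Local minima occur where both diagonal entries positive: (-4, 1), (3, 1). Count: 2.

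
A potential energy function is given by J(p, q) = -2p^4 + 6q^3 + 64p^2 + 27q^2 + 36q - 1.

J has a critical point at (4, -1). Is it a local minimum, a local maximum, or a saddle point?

saddle point

The mixed partial ∂²J/∂p∂q is 0, so the Hessian at any point is diag(J_pp, J_qq) = diag(8(-3p^2 + 16), 18(2q + 3)).
At (4, -1): H = diag(-256, 18).
The eigenvalues have opposite signs, so H is indefinite: a saddle point.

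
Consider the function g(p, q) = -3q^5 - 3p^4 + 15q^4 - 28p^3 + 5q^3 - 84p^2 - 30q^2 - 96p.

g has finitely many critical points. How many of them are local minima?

g separates as a function of p plus a function of q, so ∇g=0 decouples.
∂g/∂p = -12(p + 1)(p + 2)(p + 4) = 0 at p ∈ {-4, -2, -1}; ∂g/∂q = -15q(q - 4)(q - 1)(q + 1) = 0 at q ∈ {-1, 0, 1, 4}.
The Hessian is diagonal: diag(g_pp, g_qq). Second derivatives: g_pp(-4)=-72, g_pp(-2)=24, g_pp(-1)=-36; g_qq(-1)=150, g_qq(0)=-60, g_qq(1)=90, g_qq(4)=-900.
Local minima occur where both diagonal entries positive: (-2, -1), (-2, 1). Count: 2.

2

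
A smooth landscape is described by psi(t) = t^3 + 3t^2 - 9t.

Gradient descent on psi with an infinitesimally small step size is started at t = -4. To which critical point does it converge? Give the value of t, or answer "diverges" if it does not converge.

psi'(t) = 3(t - 1)(t + 3), so psi'(-4) = 15.
Gradient descent moves in the -psi' direction, i.e. t is decreasing.
There is no critical point below t=-4, and psi' keeps the same sign, so the iterate runs off to −∞.

diverges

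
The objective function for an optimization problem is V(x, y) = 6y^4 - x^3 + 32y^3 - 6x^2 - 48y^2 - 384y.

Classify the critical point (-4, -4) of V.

local minimum

The mixed partial ∂²V/∂x∂y is 0, so the Hessian at any point is diag(V_xx, V_yy) = diag(-6(x + 2), 24(3y^2 + 8y - 4)).
At (-4, -4): H = diag(12, 288).
Both eigenvalues are positive, so H is positive definite: a local minimum.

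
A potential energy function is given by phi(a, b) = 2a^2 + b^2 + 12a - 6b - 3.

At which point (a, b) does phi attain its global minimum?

(-3, 3)

phi(a,b) separates as P(a) + Q(b) − 3, so its minimum is min P + min Q − 3.
P'(a) = 4a + 12 vanishes at a ∈ {-3}; Q'(b) = 2b - 6 vanishes at b ∈ {3}.
Local minima of P (where P''>0): P(-3)=-18. Local minima of Q: Q(3)=-9.
So the global minimum of phi is P(-3) + Q(3) − 3 = -18 − 9 − 3 = -30, attained at (-3, 3).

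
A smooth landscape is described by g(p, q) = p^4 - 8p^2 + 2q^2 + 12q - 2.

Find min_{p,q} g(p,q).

-36

g(p,q) separates as A(p) + B(q) − 2, so its minimum is min A + min B − 2.
A'(p) = 4p(p - 2)(p + 2) vanishes at p ∈ {-2, 0, 2}; B'(q) = 4q + 12 vanishes at q ∈ {-3}.
Local minima of A (where A''>0): A(-2)=-16, A(2)=-16. Local minima of B: B(-3)=-18.
So the global minimum of g is A(-2) + B(-3) − 2 = -16 − 18 − 2 = -36, attained at (-2, -3).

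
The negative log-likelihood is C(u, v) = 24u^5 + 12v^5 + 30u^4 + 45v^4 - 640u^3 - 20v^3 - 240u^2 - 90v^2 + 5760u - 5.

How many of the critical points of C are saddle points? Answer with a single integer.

C separates as a function of u plus a function of v, so ∇C=0 decouples.
∂C/∂u = 120(u - 3)(u - 2)(u + 2)(u + 4) = 0 at u ∈ {-4, -2, 2, 3}; ∂C/∂v = 60v(v - 1)(v + 1)(v + 3) = 0 at v ∈ {-3, -1, 0, 1}.
The Hessian is diagonal: diag(C_uu, C_vv). Second derivatives: C_uu(-4)=-10080, C_uu(-2)=4800, C_uu(2)=-2880, C_uu(3)=4200; C_vv(-3)=-1440, C_vv(-1)=240, C_vv(0)=-180, C_vv(1)=480.
Saddle points occur where the two diagonal entries have opposite signs: (-4, -1), (-4, 1), (-2, -3), (-2, 0), (2, -1), (2, 1), (3, -3), (3, 0). Count: 8.

8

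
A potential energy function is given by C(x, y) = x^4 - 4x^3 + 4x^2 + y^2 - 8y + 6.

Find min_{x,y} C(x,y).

C(x,y) separates as P(x) + Q(y) + 6, so its minimum is min P + min Q + 6.
P'(x) = 4x(x - 2)(x - 1) vanishes at x ∈ {0, 1, 2}; Q'(y) = 2y - 8 vanishes at y ∈ {4}.
Local minima of P (where P''>0): P(0)=0, P(2)=0. Local minima of Q: Q(4)=-16.
So the global minimum of C is P(0) + Q(4) + 6 = 0 − 16 + 6 = -10, attained at (0, 4).

-10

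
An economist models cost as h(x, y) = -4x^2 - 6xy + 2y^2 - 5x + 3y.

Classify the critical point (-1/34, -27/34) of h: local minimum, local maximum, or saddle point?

saddle point

The Hessian of h is constant: H = [[-8, -6], [-6, 4]].
det(H) = (-8)·4 − (-6)² = -68.
Since det(H) < 0, H is indefinite and the critical point is a saddle point.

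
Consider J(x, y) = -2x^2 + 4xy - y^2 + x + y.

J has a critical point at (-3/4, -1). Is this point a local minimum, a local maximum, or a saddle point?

saddle point

The Hessian of J is constant: H = [[-4, 4], [4, -2]].
det(H) = (-4)·(-2) − 4² = -8.
Since det(H) < 0, H is indefinite and the critical point is a saddle point.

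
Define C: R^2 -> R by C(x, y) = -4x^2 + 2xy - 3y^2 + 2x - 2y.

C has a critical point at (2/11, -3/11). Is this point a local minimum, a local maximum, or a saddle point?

The Hessian of C is constant: H = [[-8, 2], [2, -6]].
det(H) = (-8)·(-6) − 2² = 44.
det(H) > 0 and tr(H) = -14 < 0, so H is negative definite and the point is a local maximum.

local maximum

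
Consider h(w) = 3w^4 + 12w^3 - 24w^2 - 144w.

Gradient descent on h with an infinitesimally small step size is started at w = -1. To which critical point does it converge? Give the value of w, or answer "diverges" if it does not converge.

h'(w) = 12(w - 2)(w + 2)(w + 3), so h'(-1) = -72.
Gradient descent moves in the -h' direction, i.e. w is increasing.
The nearest critical point in that direction is w = 2, where h'' = 240 > 0 (a local minimum). The iterate converges there.

2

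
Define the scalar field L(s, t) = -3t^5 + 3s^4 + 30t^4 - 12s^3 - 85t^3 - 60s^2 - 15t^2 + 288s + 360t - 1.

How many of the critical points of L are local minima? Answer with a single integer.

4

L separates as a function of s plus a function of t, so ∇L=0 decouples.
∂L/∂s = 12(s - 4)(s - 2)(s + 3) = 0 at s ∈ {-3, 2, 4}; ∂L/∂t = -15(t - 4)(t - 3)(t - 2)(t + 1) = 0 at t ∈ {-1, 2, 3, 4}.
The Hessian is diagonal: diag(L_ss, L_tt). Second derivatives: L_ss(-3)=420, L_ss(2)=-120, L_ss(4)=168; L_tt(-1)=900, L_tt(2)=-90, L_tt(3)=60, L_tt(4)=-150.
Local minima occur where both diagonal entries positive: (-3, -1), (-3, 3), (4, -1), (4, 3). Count: 4.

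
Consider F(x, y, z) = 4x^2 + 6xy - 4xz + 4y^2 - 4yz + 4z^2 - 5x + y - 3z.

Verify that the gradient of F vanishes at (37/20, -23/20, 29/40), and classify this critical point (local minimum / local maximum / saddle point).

∇F = (8x + 6y - 4z - 5, 6x + 8y - 4z + 1, -4x - 4y + 8z - 3); substituting (37/20, -23/20, 29/40) gives ∇F = (0, 0, 0), so (37/20, -23/20, 29/40) is indeed a critical point.
The Hessian is constant: H = [[8, 6, -4], [6, 8, -4], [-4, -4, 8]].
Leading principal minors: Δ₁ = 8, Δ₂ = 28, Δ₃ = 160.
All leading minors are positive, so H is positive definite: a local minimum.

local minimum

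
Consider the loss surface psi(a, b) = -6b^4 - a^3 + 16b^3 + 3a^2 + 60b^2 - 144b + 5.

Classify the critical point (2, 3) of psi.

local maximum

The mixed partial ∂²psi/∂a∂b is 0, so the Hessian at any point is diag(psi_aa, psi_bb) = diag(6(-a + 1), 24(-3b^2 + 4b + 5)).
At (2, 3): H = diag(-6, -240).
Both eigenvalues are negative, so H is negative definite: a local maximum.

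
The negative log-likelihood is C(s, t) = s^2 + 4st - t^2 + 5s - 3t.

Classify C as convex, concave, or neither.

neither

C is quadratic, so its Hessian is the constant matrix H = [[2, 4], [4, -2]].
det(H) = -20, tr(H) = 0.
det(H) < 0, so H is indefinite: neither convex nor concave.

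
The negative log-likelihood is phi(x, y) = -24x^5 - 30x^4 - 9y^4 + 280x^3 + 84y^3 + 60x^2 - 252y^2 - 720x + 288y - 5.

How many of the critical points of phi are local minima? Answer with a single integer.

phi separates as a function of x plus a function of y, so ∇phi=0 decouples.
∂phi/∂x = -120(x - 2)(x - 1)(x + 1)(x + 3) = 0 at x ∈ {-3, -1, 1, 2}; ∂phi/∂y = -36(y - 4)(y - 2)(y - 1) = 0 at y ∈ {1, 2, 4}.
The Hessian is diagonal: diag(phi_xx, phi_yy). Second derivatives: phi_xx(-3)=4800, phi_xx(-1)=-1440, phi_xx(1)=960, phi_xx(2)=-1800; phi_yy(1)=-108, phi_yy(2)=72, phi_yy(4)=-216.
Local minima occur where both diagonal entries positive: (-3, 2), (1, 2). Count: 2.

2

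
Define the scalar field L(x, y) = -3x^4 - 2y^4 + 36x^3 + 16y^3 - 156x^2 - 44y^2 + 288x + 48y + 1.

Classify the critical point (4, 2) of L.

saddle point

The mixed partial ∂²L/∂x∂y is 0, so the Hessian at any point is diag(L_xx, L_yy) = diag(12(-3x^2 + 18x - 26), 8(-3y^2 + 12y - 11)).
At (4, 2): H = diag(-24, 8).
The eigenvalues have opposite signs, so H is indefinite: a saddle point.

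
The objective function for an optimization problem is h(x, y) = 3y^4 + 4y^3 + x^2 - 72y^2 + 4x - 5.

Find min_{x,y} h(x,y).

h(x,y) separates as P(x) + Q(y) − 5, so its minimum is min P + min Q − 5.
P'(x) = 2x + 4 vanishes at x ∈ {-2}; Q'(y) = 12y(y - 3)(y + 4) vanishes at y ∈ {-4, 0, 3}.
Local minima of P (where P''>0): P(-2)=-4. Local minima of Q: Q(-4)=-640, Q(3)=-297.
So the global minimum of h is P(-2) + Q(-4) − 5 = -4 − 640 − 5 = -649, attained at (-2, -4).

-649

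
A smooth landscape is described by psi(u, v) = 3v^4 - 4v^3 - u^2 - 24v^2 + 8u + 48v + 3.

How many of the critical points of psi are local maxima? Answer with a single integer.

psi separates as a function of u plus a function of v, so ∇psi=0 decouples.
∂psi/∂u = -2(u - 4) = 0 at u ∈ {4}; ∂psi/∂v = 12(v - 2)(v - 1)(v + 2) = 0 at v ∈ {-2, 1, 2}.
The Hessian is diagonal: diag(psi_uu, psi_vv). Second derivatives: psi_uu(4)=-2; psi_vv(-2)=144, psi_vv(1)=-36, psi_vv(2)=48.
Local maxima occur where both diagonal entries negative: (4, 1). Count: 1.

1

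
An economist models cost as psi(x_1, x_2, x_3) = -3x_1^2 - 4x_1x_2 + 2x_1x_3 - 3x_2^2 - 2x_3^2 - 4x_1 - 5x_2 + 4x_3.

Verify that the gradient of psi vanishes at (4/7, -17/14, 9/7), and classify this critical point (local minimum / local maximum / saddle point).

local maximum

∇psi = (-6x_1 - 4x_2 + 2x_3 - 4, -4x_1 - 6x_2 - 5, 2x_1 - 4x_3 + 4); substituting (4/7, -17/14, 9/7) gives ∇psi = (0, 0, 0), so (4/7, -17/14, 9/7) is indeed a critical point.
The Hessian is constant: H = [[-6, -4, 2], [-4, -6, 0], [2, 0, -4]].
Leading principal minors: Δ₁ = -6, Δ₂ = 20, Δ₃ = -56.
The minors alternate sign starting negative (−, +, −), so H is negative definite: a local maximum.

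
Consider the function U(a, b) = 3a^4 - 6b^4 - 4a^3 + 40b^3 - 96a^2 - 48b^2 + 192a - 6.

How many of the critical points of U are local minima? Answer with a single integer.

U separates as a function of a plus a function of b, so ∇U=0 decouples.
∂U/∂a = 12(a - 4)(a - 1)(a + 4) = 0 at a ∈ {-4, 1, 4}; ∂U/∂b = -24b(b - 4)(b - 1) = 0 at b ∈ {0, 1, 4}.
The Hessian is diagonal: diag(U_aa, U_bb). Second derivatives: U_aa(-4)=480, U_aa(1)=-180, U_aa(4)=288; U_bb(0)=-96, U_bb(1)=72, U_bb(4)=-288.
Local minima occur where both diagonal entries positive: (-4, 1), (4, 1). Count: 2.

2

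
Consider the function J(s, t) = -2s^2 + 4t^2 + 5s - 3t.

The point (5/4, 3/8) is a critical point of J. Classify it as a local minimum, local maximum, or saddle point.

The Hessian of J is constant: H = [[-4, 0], [0, 8]].
det(H) = (-4)·8 − 0² = -32.
Since det(H) < 0, H is indefinite and the critical point is a saddle point.

saddle point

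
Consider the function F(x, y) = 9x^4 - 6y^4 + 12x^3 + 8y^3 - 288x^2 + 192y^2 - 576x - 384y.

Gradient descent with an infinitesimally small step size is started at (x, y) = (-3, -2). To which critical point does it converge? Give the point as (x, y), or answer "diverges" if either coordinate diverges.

F is separable, so gradient descent decouples: x follows -∂F/∂x, y follows -∂F/∂y.
∂F/∂x = 36(x - 4)(x + 1)(x + 4); at x=-3 this is 504, so x decreases.
∂F/∂y = -24(y - 4)(y - 1)(y + 4); at y=-2 this is -864, so y increases.
x converges to its nearest critical value -4 (a local min of the x-part); y converges to 1. The iterate converges to (-4, 1).

(-4, 1)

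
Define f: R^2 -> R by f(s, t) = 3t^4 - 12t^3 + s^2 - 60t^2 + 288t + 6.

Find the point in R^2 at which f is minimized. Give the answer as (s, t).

(0, -3)

f(s,t) separates as P(s) + Q(t) + 6, so its minimum is min P + min Q + 6.
P'(s) = 2s vanishes at s ∈ {0}; Q'(t) = 12(t - 4)(t - 2)(t + 3) vanishes at t ∈ {-3, 2, 4}.
Local minima of P (where P''>0): P(0)=0. Local minima of Q: Q(-3)=-837, Q(4)=192.
So the global minimum of f is P(0) + Q(-3) + 6 = 0 − 837 + 6 = -831, attained at (0, -3).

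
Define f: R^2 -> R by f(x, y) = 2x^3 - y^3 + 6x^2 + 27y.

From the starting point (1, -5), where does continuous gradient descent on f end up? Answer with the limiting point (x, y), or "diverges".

(0, -3)

f is separable, so gradient descent decouples: x follows -∂f/∂x, y follows -∂f/∂y.
∂f/∂x = 6x(x + 2); at x=1 this is 18, so x decreases.
∂f/∂y = -3(y - 3)(y + 3); at y=-5 this is -48, so y increases.
x converges to its nearest critical value 0 (a local min of the x-part); y converges to -3. The iterate converges to (0, -3).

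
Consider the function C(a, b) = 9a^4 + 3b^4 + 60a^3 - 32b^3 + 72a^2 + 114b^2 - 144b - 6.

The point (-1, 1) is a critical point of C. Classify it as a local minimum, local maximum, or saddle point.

saddle point

The mixed partial ∂²C/∂a∂b is 0, so the Hessian at any point is diag(C_aa, C_bb) = diag(36(3a^2 + 10a + 4), 12(3b^2 - 16b + 19)).
At (-1, 1): H = diag(-108, 72).
The eigenvalues have opposite signs, so H is indefinite: a saddle point.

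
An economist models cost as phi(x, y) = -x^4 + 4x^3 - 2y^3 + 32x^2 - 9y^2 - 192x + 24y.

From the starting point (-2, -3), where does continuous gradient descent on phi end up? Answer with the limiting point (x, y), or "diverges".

(3, -4)

phi is separable, so gradient descent decouples: x follows -∂phi/∂x, y follows -∂phi/∂y.
∂phi/∂x = -4(x - 4)(x - 3)(x + 4); at x=-2 this is -240, so x increases.
∂phi/∂y = -6(y - 1)(y + 4); at y=-3 this is 24, so y decreases.
x converges to its nearest critical value 3 (a local min of the x-part); y converges to -4. The iterate converges to (3, -4).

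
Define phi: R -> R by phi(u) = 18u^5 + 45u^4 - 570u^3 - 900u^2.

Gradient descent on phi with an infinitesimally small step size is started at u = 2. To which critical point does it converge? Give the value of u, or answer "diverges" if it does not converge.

phi'(u) = 90u(u - 4)(u + 1)(u + 5), so phi'(2) = -7560.
Gradient descent moves in the -phi' direction, i.e. u is increasing.
The nearest critical point in that direction is u = 4, where phi'' = 16200 > 0 (a local minimum). The iterate converges there.

4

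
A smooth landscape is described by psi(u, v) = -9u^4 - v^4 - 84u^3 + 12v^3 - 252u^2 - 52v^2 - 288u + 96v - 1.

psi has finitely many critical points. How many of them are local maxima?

psi separates as a function of u plus a function of v, so ∇psi=0 decouples.
∂psi/∂u = -36(u + 1)(u + 2)(u + 4) = 0 at u ∈ {-4, -2, -1}; ∂psi/∂v = -4(v - 4)(v - 3)(v - 2) = 0 at v ∈ {2, 3, 4}.
The Hessian is diagonal: diag(psi_uu, psi_vv). Second derivatives: psi_uu(-4)=-216, psi_uu(-2)=72, psi_uu(-1)=-108; psi_vv(2)=-8, psi_vv(3)=4, psi_vv(4)=-8.
Local maxima occur where both diagonal entries negative: (-4, 2), (-4, 4), (-1, 2), (-1, 4). Count: 4.

4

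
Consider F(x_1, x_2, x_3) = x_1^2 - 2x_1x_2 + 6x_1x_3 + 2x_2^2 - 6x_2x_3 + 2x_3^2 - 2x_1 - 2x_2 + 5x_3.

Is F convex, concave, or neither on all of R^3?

F is quadratic, so its Hessian is the constant matrix H = [[2, -2, 6], [-2, 4, -6], [6, -6, 4]].
Leading principal minors: 2, 4, -56.
Neither pattern holds ⇒ H is indefinite ⇒ neither convex nor concave.

neither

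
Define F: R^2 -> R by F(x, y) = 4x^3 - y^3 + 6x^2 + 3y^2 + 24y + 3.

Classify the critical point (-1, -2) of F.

The mixed partial ∂²F/∂x∂y is 0, so the Hessian at any point is diag(F_xx, F_yy) = diag(12(2x + 1), 6(-y + 1)).
At (-1, -2): H = diag(-12, 18).
The eigenvalues have opposite signs, so H is indefinite: a saddle point.

saddle point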